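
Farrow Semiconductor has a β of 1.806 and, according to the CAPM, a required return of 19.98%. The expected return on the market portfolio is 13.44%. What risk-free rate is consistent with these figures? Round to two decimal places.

E(R) = R_f + β(E(R_m) − R_f) = R_f(1 − β) + β·E(R_m)
19.98% = R_f × (1 − 1.806) + 1.806 × 13.44%
19.98% = R_f × -0.806 + 24.27264%
R_f = (19.98% − 24.27264%) / -0.806 = 5.33%

5.33%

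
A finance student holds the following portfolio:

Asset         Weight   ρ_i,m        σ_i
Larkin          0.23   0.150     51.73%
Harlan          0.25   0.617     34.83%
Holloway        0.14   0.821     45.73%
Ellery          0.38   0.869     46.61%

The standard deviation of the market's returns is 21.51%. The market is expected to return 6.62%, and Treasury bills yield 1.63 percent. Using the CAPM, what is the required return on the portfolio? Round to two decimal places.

β_Larkin = 0.150 × 51.73% / 21.51% = 0.3607
β_Harlan = 0.617 × 34.83% / 21.51% = 0.9991
β_Holloway = 0.821 × 45.73% / 21.51% = 1.7454
β_Ellery = 0.869 × 46.61% / 21.51% = 1.8830
β_P = Σ w_i β_i = 0.23×0.3607 + 0.25×0.9991 + 0.14×1.7454 + 0.38×1.8830 = 1.2926
MRP = 6.62% − 1.63% = 4.99%
E(R_P) = R_f + β_P × MRP = 1.63% + 1.2926 × 4.99% = 8.08%

8.08%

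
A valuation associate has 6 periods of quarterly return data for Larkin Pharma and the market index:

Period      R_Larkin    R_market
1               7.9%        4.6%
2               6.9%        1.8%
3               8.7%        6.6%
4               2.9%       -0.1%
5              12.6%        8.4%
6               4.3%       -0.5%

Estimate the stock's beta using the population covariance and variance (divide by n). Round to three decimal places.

Mean R_i = (7.9 + 6.9 + 8.7 + 2.9 + 12.6 + 4.3) / 6 = 7.2167%
Mean R_m = (4.6 + 1.8 + 6.6 − 0.1 + 8.4 − 0.5) / 6 = 3.4667%
Σ(R_i − R̄_i)(R_m − R̄_m) = 59.4733  ⇒  Cov = 59.4733 / 6 = 9.9122
Σ(R_m − R̄_m)² = 66.6733  ⇒  Var(R_m) = 66.6733 / 6 = 11.1122
β = Cov / Var(R_m) = 9.9122 / 11.1122 = 0.8920

0.892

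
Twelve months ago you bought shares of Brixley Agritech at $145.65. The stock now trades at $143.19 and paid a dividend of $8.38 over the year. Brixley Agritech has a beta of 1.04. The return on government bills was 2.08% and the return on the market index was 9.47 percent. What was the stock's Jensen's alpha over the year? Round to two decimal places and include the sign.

Realised HPR = (P1 + D1 − P0) / P0 = (143.19 + 8.38 − 145.65) / 145.65 = 5.92 / 145.65 = 4.0645%
MRP = 9.47% − 2.08% = 7.39%
CAPM required = R_f + β·MRP = 2.08% + 1.04 × 7.39% = 9.7656%
α = realised − required = 4.0645% − 9.7656% = -5.70%

-5.70%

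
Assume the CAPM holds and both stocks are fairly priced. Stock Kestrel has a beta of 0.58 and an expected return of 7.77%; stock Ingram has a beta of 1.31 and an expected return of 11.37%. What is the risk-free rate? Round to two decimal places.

Both satisfy E(R) = R_f + β·MRP, so the slope of the SML is
MRP = (11.37% − 7.77%) / (1.31 − 0.58) = 3.60% / 0.73 = 4.9315%
R_f = E(R_Kestrel) − β_Kestrel·MRP = 7.77% − 0.58 × 4.9315% = 4.9097%

4.91%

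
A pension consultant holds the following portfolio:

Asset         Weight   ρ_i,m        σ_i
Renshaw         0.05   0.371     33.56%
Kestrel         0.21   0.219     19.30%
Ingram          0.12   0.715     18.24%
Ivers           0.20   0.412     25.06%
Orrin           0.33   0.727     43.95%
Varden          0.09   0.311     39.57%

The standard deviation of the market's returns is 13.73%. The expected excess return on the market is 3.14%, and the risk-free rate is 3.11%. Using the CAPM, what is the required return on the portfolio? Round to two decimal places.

6.95%

β_Renshaw = 0.371 × 33.56% / 13.73% = 0.9068
β_Kestrel = 0.219 × 19.30% / 13.73% = 0.3078
β_Ingram = 0.715 × 18.24% / 13.73% = 0.9499
β_Ivers = 0.412 × 25.06% / 13.73% = 0.7520
β_Orrin = 0.727 × 43.95% / 13.73% = 2.3271
β_Varden = 0.311 × 39.57% / 13.73% = 0.8963
β_P = Σ w_i β_i = 0.05×0.9068 + 0.21×0.3078 + 0.12×0.9499 + 0.20×0.7520 + 0.33×2.3271 + 0.09×0.8963 = 1.2230
E(R_P) = R_f + β_P × MRP = 3.11% + 1.2230 × 3.14% = 6.95%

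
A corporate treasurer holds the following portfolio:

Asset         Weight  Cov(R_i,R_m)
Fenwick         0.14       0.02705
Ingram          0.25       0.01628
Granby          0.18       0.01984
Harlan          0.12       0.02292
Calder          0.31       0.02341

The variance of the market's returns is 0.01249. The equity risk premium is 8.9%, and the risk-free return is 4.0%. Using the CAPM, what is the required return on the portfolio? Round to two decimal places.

19.27%

β_Fenwick = 0.02705 / 0.01249 = 2.1657
β_Ingram = 0.01628 / 0.01249 = 1.3034
β_Granby = 0.01984 / 0.01249 = 1.5885
β_Harlan = 0.02292 / 0.01249 = 1.8351
β_Calder = 0.02341 / 0.01249 = 1.8743
β_P = Σ w_i β_i = 0.14×2.1657 + 0.25×1.3034 + 0.18×1.5885 + 0.12×1.8351 + 0.31×1.8743 = 1.7162
E(R_P) = R_f + β_P × MRP = 4.0% + 1.7162 × 8.9% = 19.27%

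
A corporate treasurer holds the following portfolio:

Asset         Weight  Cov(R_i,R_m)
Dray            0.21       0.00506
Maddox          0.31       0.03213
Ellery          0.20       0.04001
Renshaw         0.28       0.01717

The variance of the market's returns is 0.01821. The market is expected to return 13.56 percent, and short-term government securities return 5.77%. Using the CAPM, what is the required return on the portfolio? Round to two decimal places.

β_Dray = 0.00506 / 0.01821 = 0.2779
β_Maddox = 0.03213 / 0.01821 = 1.7644
β_Ellery = 0.04001 / 0.01821 = 2.1971
β_Renshaw = 0.01717 / 0.01821 = 0.9429
β_P = Σ w_i β_i = 0.21×0.2779 + 0.31×1.7644 + 0.20×2.1971 + 0.28×0.9429 = 1.3088
MRP = 13.56% − 5.77% = 7.79%
E(R_P) = R_f + β_P × MRP = 5.77% + 1.3088 × 7.79% = 15.97%

15.97%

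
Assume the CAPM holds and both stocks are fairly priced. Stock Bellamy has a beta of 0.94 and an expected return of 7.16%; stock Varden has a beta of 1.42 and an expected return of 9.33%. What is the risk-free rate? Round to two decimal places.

2.91%

Both satisfy E(R) = R_f + β·MRP, so the slope of the SML is
MRP = (9.33% − 7.16%) / (1.42 − 0.94) = 2.17% / 0.48 = 4.5208%
R_f = E(R_Bellamy) − β_Bellamy·MRP = 7.16% − 0.94 × 4.5208% = 2.9104%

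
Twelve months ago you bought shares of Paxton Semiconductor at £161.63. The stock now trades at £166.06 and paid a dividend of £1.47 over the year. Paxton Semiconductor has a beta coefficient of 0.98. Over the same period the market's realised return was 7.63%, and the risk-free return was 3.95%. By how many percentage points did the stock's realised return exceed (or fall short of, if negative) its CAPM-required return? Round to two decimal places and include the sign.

Realised HPR = (P1 + D1 − P0) / P0 = (166.06 + 1.47 − 161.63) / 161.63 = 5.90 / 161.63 = 3.6503%
MRP = 7.63% − 3.95% = 3.68%
CAPM required = R_f + β·MRP = 3.95% + 0.98 × 3.68% = 7.5564%
α = realised − required = 3.6503% − 7.5564% = -3.91%

-3.91%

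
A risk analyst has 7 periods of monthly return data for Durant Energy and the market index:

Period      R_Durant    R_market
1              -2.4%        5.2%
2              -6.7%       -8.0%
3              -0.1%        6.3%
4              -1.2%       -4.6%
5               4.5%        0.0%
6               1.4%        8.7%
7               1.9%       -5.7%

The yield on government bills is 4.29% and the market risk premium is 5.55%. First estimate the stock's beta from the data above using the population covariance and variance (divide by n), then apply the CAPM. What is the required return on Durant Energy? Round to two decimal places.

5.32%

Mean R_i = (-2.4 − 6.7 − 0.1 − 1.2 + 4.5 + 1.4 + 1.9) / 7 = -0.3714%
Mean R_m = (5.2 − 8.0 + 6.3 − 4.6 + 0.0 + 8.7 − 5.7) / 7 = 0.2714%
Σ(R_i − R̄_i)(R_m − R̄_m) = 48.0657  ⇒  Cov = 48.0657 / 7 = 6.8665
Σ(R_m − R̄_m)² = 259.5543  ⇒  Var(R_m) = 259.5543 / 7 = 37.0792
β = Cov / Var(R_m) = 6.8665 / 37.0792 = 0.1852
E(R) = R_f + β × MRP = 4.29% + 0.1852 × 5.55% = 5.32%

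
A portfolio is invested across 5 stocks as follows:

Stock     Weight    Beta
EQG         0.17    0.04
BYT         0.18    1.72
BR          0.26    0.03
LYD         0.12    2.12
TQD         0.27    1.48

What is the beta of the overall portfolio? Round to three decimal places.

0.978

β_P = Σ w_i β_i = 0.17×0.04 + 0.18×1.72 + 0.26×0.03 + 0.12×2.12 + 0.27×1.48 = 0.9782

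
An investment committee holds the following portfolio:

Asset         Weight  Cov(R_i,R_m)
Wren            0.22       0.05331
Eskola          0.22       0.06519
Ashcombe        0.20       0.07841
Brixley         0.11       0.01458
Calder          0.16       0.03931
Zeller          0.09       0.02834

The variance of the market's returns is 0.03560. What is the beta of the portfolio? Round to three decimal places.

1.466

β_Wren = 0.05331 / 0.03560 = 1.4975
β_Eskola = 0.06519 / 0.03560 = 1.8312
β_Ashcombe = 0.07841 / 0.03560 = 2.2025
β_Brixley = 0.01458 / 0.03560 = 0.4096
β_Calder = 0.03931 / 0.03560 = 1.1042
β_Zeller = 0.02834 / 0.03560 = 0.7961
β_P = Σ w_i β_i = 0.22×1.4975 + 0.22×1.8312 + 0.20×2.2025 + 0.11×0.4096 + 0.16×1.1042 + 0.09×0.7961 = 1.4662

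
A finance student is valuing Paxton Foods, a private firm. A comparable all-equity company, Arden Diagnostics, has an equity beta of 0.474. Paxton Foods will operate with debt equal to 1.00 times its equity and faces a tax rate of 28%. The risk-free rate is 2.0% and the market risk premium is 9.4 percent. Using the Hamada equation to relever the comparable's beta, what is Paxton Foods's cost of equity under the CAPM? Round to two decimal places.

9.66%

β_L = β_U × [1 + (1 − t)(D/E)] = 0.474 × [1 + (1 − 0.28) × 1.00]
    = 0.474 × [1 + 0.72 × 1.00] = 0.474 × 1.7200 = 0.8153
E(R) = R_f + β_L × MRP = 2.0% + 0.8153 × 9.4% = 9.66%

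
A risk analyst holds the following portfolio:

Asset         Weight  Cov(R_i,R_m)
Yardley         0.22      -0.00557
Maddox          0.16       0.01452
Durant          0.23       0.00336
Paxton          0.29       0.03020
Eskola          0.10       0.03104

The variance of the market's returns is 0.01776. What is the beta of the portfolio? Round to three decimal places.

β_Yardley = -0.00557 / 0.01776 = -0.3136
β_Maddox = 0.01452 / 0.01776 = 0.8176
β_Durant = 0.00336 / 0.01776 = 0.1892
β_Paxton = 0.03020 / 0.01776 = 1.7005
β_Eskola = 0.03104 / 0.01776 = 1.7477
β_P = Σ w_i β_i = 0.22×-0.3136 + 0.16×0.8176 + 0.23×0.1892 + 0.29×1.7005 + 0.10×1.7477 = 0.7733

0.773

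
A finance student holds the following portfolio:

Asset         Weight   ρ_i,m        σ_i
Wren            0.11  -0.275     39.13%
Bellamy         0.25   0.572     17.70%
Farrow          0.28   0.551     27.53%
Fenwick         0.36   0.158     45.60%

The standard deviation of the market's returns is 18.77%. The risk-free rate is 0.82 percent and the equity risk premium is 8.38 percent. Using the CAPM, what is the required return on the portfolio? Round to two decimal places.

β_Wren = -0.275 × 39.13% / 18.77% = -0.5733
β_Bellamy = 0.572 × 17.70% / 18.77% = 0.5394
β_Farrow = 0.551 × 27.53% / 18.77% = 0.8082
β_Fenwick = 0.158 × 45.60% / 18.77% = 0.3838
β_P = Σ w_i β_i = 0.11×-0.5733 + 0.25×0.5394 + 0.28×0.8082 + 0.36×0.3838 = 0.4363
E(R_P) = R_f + β_P × MRP = 0.82% + 0.4363 × 8.38% = 4.48%

4.48%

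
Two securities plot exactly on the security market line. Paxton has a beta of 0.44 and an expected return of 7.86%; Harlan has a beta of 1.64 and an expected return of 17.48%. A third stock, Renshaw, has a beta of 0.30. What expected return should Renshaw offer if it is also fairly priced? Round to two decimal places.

MRP (SML slope) = (17.48% − 7.86%) / (1.64 − 0.44) = 9.62% / 1.20 = 8.0167%
R_f (intercept) = 7.86% − 0.44 × 8.0167% = 4.3327%
E(R_Renshaw) = R_f + β × MRP = 4.3327% + 0.30 × 8.0167% = 6.74%

6.74%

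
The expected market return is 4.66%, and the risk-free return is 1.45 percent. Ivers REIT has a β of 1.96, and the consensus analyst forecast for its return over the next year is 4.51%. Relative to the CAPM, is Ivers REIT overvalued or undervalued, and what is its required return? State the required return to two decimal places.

Overvalued; required return 7.74%

MRP = 4.66% − 1.45% = 3.21%
Required return = R_f + β·MRP = 1.45% + 1.96 × 3.21% = 7.74%
Forecast 4.51% < required 7.74% → the stock plots below the SML → overvalued.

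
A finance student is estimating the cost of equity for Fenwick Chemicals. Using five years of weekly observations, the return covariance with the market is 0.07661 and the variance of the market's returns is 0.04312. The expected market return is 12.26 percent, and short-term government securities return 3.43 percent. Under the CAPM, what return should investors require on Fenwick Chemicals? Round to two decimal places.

19.12%

β = Cov(R_i, R_m) / Var(R_m) = 0.07661 / 0.04312 = 1.7767
MRP = 12.26% − 3.43% = 8.83%
E(R) = R_f + β × MRP = 3.43% + 1.7767 × 8.83% = 19.12%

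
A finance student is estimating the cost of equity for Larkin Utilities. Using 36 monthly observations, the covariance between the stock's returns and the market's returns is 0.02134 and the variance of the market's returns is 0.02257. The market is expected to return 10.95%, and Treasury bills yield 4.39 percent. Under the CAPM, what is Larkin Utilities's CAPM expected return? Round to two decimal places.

10.59%

β = Cov(R_i, R_m) / Var(R_m) = 0.02134 / 0.02257 = 0.9455
MRP = 10.95% − 4.39% = 6.56%
E(R) = R_f + β × MRP = 4.39% + 0.9455 × 6.56% = 10.59%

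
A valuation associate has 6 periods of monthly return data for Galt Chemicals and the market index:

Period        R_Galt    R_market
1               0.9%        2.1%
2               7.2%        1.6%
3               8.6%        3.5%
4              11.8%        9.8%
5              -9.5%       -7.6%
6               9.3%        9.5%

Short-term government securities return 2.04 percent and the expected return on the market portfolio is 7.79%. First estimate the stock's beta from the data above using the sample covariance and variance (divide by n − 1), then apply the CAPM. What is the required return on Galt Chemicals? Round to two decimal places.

Mean R_i = (0.9 + 7.2 + 8.6 + 11.8 − 9.5 + 9.3) / 6 = 4.7167%
Mean R_m = (2.1 + 1.6 + 3.5 + 9.8 − 7.6 + 9.5) / 6 = 3.1500%
Σ(R_i − R̄_i)(R_m − R̄_m) = 230.5550  ⇒  Cov = 230.5550 / 5 = 46.1110
Σ(R_m − R̄_m)² = 203.7350  ⇒  Var(R_m) = 203.7350 / 5 = 40.7470
β = Cov / Var(R_m) = 46.1110 / 40.7470 = 1.1316
MRP = 7.79% − 2.04% = 5.75%
E(R) = R_f + β × MRP = 2.04% + 1.1316 × 5.75% = 8.55%

8.55%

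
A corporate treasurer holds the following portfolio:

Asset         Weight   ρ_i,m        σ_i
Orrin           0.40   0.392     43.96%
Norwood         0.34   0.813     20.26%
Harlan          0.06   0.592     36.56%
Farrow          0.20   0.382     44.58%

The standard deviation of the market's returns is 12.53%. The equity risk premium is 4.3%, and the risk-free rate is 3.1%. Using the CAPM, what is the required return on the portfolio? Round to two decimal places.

9.00%

β_Orrin = 0.392 × 43.96% / 12.53% = 1.3753
β_Norwood = 0.813 × 20.26% / 12.53% = 1.3146
β_Harlan = 0.592 × 36.56% / 12.53% = 1.7273
β_Farrow = 0.382 × 44.58% / 12.53% = 1.3591
β_P = Σ w_i β_i = 0.40×1.3753 + 0.34×1.3146 + 0.06×1.7273 + 0.20×1.3591 = 1.3725
E(R_P) = R_f + β_P × MRP = 3.1% + 1.3725 × 4.3% = 9.00%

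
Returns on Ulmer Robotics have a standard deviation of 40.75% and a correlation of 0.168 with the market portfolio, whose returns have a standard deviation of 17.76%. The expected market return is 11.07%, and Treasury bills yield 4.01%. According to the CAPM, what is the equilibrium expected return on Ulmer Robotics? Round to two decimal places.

6.73%

β = ρ × σ_i / σ_m = 0.168 × 40.75% / 17.76% = 0.3855
MRP = 11.07% − 4.01% = 7.06%
E(R) = 4.01% + 0.3855 × 7.06% = 6.73%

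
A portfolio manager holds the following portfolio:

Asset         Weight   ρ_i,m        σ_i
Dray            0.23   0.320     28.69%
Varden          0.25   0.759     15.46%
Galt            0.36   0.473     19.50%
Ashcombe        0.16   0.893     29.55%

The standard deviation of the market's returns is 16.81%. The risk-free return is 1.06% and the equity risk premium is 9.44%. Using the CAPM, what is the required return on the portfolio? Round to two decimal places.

8.13%

β_Dray = 0.320 × 28.69% / 16.81% = 0.5462
β_Varden = 0.759 × 15.46% / 16.81% = 0.6980
β_Galt = 0.473 × 19.50% / 16.81% = 0.5487
β_Ashcombe = 0.893 × 29.55% / 16.81% = 1.5698
β_P = Σ w_i β_i = 0.23×0.5462 + 0.25×0.6980 + 0.36×0.5487 + 0.16×1.5698 = 0.7488
E(R_P) = R_f + β_P × MRP = 1.06% + 0.7488 × 9.44% = 8.13%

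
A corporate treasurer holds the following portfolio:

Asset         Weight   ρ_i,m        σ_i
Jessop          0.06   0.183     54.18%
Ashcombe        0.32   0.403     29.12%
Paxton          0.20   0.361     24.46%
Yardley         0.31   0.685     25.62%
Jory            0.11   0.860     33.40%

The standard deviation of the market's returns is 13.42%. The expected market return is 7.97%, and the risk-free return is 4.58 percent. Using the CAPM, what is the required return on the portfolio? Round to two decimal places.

β_Jessop = 0.183 × 54.18% / 13.42% = 0.7388
β_Ashcombe = 0.403 × 29.12% / 13.42% = 0.8745
β_Paxton = 0.361 × 24.46% / 13.42% = 0.6580
β_Yardley = 0.685 × 25.62% / 13.42% = 1.3077
β_Jory = 0.860 × 33.40% / 13.42% = 2.1404
β_P = Σ w_i β_i = 0.06×0.7388 + 0.32×0.8745 + 0.20×0.6580 + 0.31×1.3077 + 0.11×2.1404 = 1.0966
MRP = 7.97% − 4.58% = 3.39%
E(R_P) = R_f + β_P × MRP = 4.58% + 1.0966 × 3.39% = 8.30%

8.30%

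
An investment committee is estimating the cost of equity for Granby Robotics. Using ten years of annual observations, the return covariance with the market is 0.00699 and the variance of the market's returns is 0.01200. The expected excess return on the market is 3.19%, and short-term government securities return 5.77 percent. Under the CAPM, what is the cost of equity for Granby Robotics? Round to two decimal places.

7.63%

β = Cov(R_i, R_m) / Var(R_m) = 0.00699 / 0.01200 = 0.5825
E(R) = R_f + β × MRP = 5.77% + 0.5825 × 3.19% = 7.63%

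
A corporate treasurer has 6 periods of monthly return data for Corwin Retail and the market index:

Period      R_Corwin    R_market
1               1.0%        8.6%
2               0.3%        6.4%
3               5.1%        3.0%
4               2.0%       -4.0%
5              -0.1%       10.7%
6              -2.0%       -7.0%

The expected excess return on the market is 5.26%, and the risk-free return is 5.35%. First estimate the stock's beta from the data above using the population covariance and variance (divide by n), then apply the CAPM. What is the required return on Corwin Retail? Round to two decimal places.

Mean R_i = (1.0 + 0.3 + 5.1 + 2.0 − 0.1 − 2.0) / 6 = 1.0500%
Mean R_m = (8.6 + 6.4 + 3.0 − 4.0 + 10.7 − 7.0) / 6 = 2.9500%
Σ(R_i − R̄_i)(R_m − R̄_m) = 12.1650  ⇒  Cov = 12.1650 / 6 = 2.0275
Σ(R_m − R̄_m)² = 251.1950  ⇒  Var(R_m) = 251.1950 / 6 = 41.8658
β = Cov / Var(R_m) = 2.0275 / 41.8658 = 0.0484
E(R) = R_f + β × MRP = 5.35% + 0.0484 × 5.26% = 5.60%

5.60%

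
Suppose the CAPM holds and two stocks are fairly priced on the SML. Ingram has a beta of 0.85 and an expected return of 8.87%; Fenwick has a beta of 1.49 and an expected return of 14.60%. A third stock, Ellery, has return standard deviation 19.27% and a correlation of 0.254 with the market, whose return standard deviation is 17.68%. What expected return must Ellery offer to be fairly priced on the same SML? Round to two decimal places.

3.74%

MRP = (14.60% − 8.87%) / (1.49 − 0.85) = 8.9531%
R_f = 8.87% − 0.85 × 8.9531% = 1.2599%
β_Ellery = ρ·σ_i/σ_m = 0.254 × 19.27 / 17.68 = 0.2768
E(R_Ellery) = R_f + β × MRP = 1.2599% + 0.2768 × 8.9531% = 3.74%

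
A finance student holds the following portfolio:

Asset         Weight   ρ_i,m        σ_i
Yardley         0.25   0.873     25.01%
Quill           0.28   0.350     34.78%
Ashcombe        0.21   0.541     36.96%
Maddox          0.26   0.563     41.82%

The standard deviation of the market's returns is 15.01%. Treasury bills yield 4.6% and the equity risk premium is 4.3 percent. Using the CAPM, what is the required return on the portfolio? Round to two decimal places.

10.10%

β_Yardley = 0.873 × 25.01% / 15.01% = 1.4546
β_Quill = 0.350 × 34.78% / 15.01% = 0.8110
β_Ashcombe = 0.541 × 36.96% / 15.01% = 1.3321
β_Maddox = 0.563 × 41.82% / 15.01% = 1.5686
β_P = Σ w_i β_i = 0.25×1.4546 + 0.28×0.8110 + 0.21×1.3321 + 0.26×1.5686 = 1.2783
E(R_P) = R_f + β_P × MRP = 4.6% + 1.2783 × 4.3% = 10.10%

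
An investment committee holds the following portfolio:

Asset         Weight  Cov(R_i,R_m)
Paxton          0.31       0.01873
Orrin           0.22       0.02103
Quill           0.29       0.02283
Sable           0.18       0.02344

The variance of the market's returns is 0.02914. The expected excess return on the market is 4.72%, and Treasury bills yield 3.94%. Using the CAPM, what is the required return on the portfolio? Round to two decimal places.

β_Paxton = 0.01873 / 0.02914 = 0.6428
β_Orrin = 0.02103 / 0.02914 = 0.7217
β_Quill = 0.02283 / 0.02914 = 0.7835
β_Sable = 0.02344 / 0.02914 = 0.8044
β_P = Σ w_i β_i = 0.31×0.6428 + 0.22×0.7217 + 0.29×0.7835 + 0.18×0.8044 = 0.7300
E(R_P) = R_f + β_P × MRP = 3.94% + 0.7300 × 4.72% = 7.39%

7.39%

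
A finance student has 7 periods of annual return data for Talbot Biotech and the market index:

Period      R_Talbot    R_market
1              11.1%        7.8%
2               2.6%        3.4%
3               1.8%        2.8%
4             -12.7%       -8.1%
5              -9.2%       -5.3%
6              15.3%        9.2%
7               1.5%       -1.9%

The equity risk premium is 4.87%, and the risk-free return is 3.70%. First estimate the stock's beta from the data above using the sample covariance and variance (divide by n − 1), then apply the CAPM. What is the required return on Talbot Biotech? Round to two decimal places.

Mean R_i = (11.1 + 2.6 + 1.8 − 12.7 − 9.2 + 15.3 + 1.5) / 7 = 1.4857%
Mean R_m = (7.8 + 3.4 + 2.8 − 8.1 − 5.3 + 9.2 − 1.9) / 7 = 1.1286%
Σ(R_i − R̄_i)(R_m − R̄_m) = 378.2629  ⇒  Cov = 378.2629 / 6 = 63.0438
Σ(R_m − R̄_m)² = 253.2743  ⇒  Var(R_m) = 253.2743 / 6 = 42.2124
β = Cov / Var(R_m) = 63.0438 / 42.2124 = 1.4935
E(R) = R_f + β × MRP = 3.70% + 1.4935 × 4.87% = 10.97%

10.97%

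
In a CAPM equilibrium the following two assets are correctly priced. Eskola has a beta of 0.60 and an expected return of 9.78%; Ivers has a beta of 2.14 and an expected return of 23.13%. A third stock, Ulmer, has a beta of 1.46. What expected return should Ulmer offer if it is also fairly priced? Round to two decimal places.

17.24%

MRP (SML slope) = (23.13% − 9.78%) / (2.14 − 0.60) = 13.35% / 1.54 = 8.6688%
R_f (intercept) = 9.78% − 0.60 × 8.6688% = 4.5787%
E(R_Ulmer) = R_f + β × MRP = 4.5787% + 1.46 × 8.6688% = 17.24%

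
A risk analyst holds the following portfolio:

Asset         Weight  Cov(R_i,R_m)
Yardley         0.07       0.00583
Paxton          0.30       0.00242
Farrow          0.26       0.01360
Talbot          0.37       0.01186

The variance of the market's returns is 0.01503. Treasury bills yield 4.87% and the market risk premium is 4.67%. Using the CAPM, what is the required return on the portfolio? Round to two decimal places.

7.68%

β_Yardley = 0.00583 / 0.01503 = 0.3879
β_Paxton = 0.00242 / 0.01503 = 0.1610
β_Farrow = 0.01360 / 0.01503 = 0.9049
β_Talbot = 0.01186 / 0.01503 = 0.7891
β_P = Σ w_i β_i = 0.07×0.3879 + 0.30×0.1610 + 0.26×0.9049 + 0.37×0.7891 = 0.6027
E(R_P) = R_f + β_P × MRP = 4.87% + 0.6027 × 4.67% = 7.68%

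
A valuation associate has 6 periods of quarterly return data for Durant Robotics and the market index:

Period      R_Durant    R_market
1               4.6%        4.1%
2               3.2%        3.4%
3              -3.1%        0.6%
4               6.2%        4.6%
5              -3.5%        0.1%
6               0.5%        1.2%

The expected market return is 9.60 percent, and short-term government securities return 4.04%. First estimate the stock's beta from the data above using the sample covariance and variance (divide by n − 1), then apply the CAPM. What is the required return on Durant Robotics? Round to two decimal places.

15.42%

Mean R_i = (4.6 + 3.2 − 3.1 + 6.2 − 3.5 + 0.5) / 6 = 1.3167%
Mean R_m = (4.1 + 3.4 + 0.6 + 4.6 + 0.1 + 1.2) / 6 = 2.3333%
Σ(R_i − R̄_i)(R_m − R̄_m) = 38.2167  ⇒  Cov = 38.2167 / 5 = 7.6433
Σ(R_m − R̄_m)² = 18.6733  ⇒  Var(R_m) = 18.6733 / 5 = 3.7347
β = Cov / Var(R_m) = 7.6433 / 3.7347 = 2.0466
MRP = 9.60% − 4.04% = 5.56%
E(R) = R_f + β × MRP = 4.04% + 2.0466 × 5.56% = 15.42%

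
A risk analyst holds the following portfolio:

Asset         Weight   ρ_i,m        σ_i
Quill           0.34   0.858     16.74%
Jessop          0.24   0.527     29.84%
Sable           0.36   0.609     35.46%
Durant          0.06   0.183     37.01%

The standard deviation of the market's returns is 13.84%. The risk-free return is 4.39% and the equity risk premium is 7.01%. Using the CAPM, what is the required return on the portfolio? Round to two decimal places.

12.92%

β_Quill = 0.858 × 16.74% / 13.84% = 1.0378
β_Jessop = 0.527 × 29.84% / 13.84% = 1.1362
β_Sable = 0.609 × 35.46% / 13.84% = 1.5603
β_Durant = 0.183 × 37.01% / 13.84% = 0.4894
β_P = Σ w_i β_i = 0.34×1.0378 + 0.24×1.1362 + 0.36×1.5603 + 0.06×0.4894 = 1.2166
E(R_P) = R_f + β_P × MRP = 4.39% + 1.2166 × 7.01% = 12.92%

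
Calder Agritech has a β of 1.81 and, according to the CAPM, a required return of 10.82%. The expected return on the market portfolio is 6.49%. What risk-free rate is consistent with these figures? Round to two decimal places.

1.14%

E(R) = R_f + β(E(R_m) − R_f) = R_f(1 − β) + β·E(R_m)
10.82% = R_f × (1 − 1.81) + 1.81 × 6.49%
10.82% = R_f × -0.81 + 11.7469%
R_f = (10.82% − 11.7469%) / -0.81 = 1.14%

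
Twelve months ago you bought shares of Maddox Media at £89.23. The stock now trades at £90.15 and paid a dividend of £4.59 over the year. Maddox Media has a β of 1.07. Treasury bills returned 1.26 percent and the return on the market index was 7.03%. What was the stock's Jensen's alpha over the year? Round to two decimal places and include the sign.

Realised HPR = (P1 + D1 − P0) / P0 = (90.15 + 4.59 − 89.23) / 89.23 = 5.51 / 89.23 = 6.1751%
MRP = 7.03% − 1.26% = 5.77%
CAPM required = R_f + β·MRP = 1.26% + 1.07 × 5.77% = 7.4339%
α = realised − required = 6.1751% − 7.4339% = -1.26%

-1.26%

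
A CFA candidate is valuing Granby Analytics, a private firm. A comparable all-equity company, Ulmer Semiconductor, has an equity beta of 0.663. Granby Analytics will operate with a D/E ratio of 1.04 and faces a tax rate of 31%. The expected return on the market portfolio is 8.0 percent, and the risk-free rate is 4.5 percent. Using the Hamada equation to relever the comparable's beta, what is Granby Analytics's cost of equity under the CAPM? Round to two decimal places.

β_L = β_U × [1 + (1 − t)(D/E)] = 0.663 × [1 + (1 − 0.31) × 1.04]
    = 0.663 × [1 + 0.69 × 1.04] = 0.663 × 1.7176 = 1.1388
MRP = 8.0% − 4.5% = 3.50%
E(R) = R_f + β_L × MRP = 4.5% + 1.1388 × 3.5% = 8.49%

8.49%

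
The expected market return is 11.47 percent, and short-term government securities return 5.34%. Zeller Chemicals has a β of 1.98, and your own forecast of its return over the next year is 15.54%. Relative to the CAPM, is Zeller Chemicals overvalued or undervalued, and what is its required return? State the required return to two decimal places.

MRP = 11.47% − 5.34% = 6.13%
Required return = R_f + β·MRP = 5.34% + 1.98 × 6.13% = 17.48%
Forecast 15.54% < required 17.48% → the stock plots below the SML → overvalued.

Overvalued; required return 17.48%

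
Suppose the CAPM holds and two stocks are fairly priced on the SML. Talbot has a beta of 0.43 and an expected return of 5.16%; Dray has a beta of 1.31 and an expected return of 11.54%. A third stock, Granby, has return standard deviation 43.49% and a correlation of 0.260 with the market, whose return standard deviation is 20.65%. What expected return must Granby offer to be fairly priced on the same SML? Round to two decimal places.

6.01%

MRP = (11.54% − 5.16%) / (1.31 − 0.43) = 7.2500%
R_f = 5.16% − 0.43 × 7.2500% = 2.0425%
β_Granby = ρ·σ_i/σ_m = 0.260 × 43.49 / 20.65 = 0.5476
E(R_Granby) = R_f + β × MRP = 2.0425% + 0.5476 × 7.2500% = 6.01%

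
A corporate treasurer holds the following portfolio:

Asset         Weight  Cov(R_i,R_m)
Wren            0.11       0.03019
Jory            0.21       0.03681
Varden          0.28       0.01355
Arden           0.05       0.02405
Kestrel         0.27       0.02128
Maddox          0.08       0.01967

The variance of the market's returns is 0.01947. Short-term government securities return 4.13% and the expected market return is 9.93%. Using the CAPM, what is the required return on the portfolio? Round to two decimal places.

β_Wren = 0.03019 / 0.01947 = 1.5506
β_Jory = 0.03681 / 0.01947 = 1.8906
β_Varden = 0.01355 / 0.01947 = 0.6959
β_Arden = 0.02405 / 0.01947 = 1.2352
β_Kestrel = 0.02128 / 0.01947 = 1.0930
β_Maddox = 0.01967 / 0.01947 = 1.0103
β_P = Σ w_i β_i = 0.11×1.5506 + 0.21×1.8906 + 0.28×0.6959 + 0.05×1.2352 + 0.27×1.0930 + 0.08×1.0103 = 1.2001
MRP = 9.93% − 4.13% = 5.80%
E(R_P) = R_f + β_P × MRP = 4.13% + 1.2001 × 5.80% = 11.09%

11.09%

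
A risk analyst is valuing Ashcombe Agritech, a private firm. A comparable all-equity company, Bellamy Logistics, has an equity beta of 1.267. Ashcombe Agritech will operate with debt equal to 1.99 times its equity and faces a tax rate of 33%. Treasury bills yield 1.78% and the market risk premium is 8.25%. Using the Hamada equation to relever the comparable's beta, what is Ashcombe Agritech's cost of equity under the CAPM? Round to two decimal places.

26.17%

β_L = β_U × [1 + (1 − t)(D/E)] = 1.267 × [1 + (1 − 0.33) × 1.99]
    = 1.267 × [1 + 0.67 × 1.99] = 1.267 × 2.3333 = 2.9563
E(R) = R_f + β_L × MRP = 1.78% + 2.9563 × 8.25% = 26.17%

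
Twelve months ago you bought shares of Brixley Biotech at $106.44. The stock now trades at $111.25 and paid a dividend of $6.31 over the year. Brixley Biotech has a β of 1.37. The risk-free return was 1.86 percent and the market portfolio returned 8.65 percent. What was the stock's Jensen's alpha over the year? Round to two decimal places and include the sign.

-0.72%

Realised HPR = (P1 + D1 − P0) / P0 = (111.25 + 6.31 − 106.44) / 106.44 = 11.12 / 106.44 = 10.4472%
MRP = 8.65% − 1.86% = 6.79%
CAPM required = R_f + β·MRP = 1.86% + 1.37 × 6.79% = 11.1623%
α = realised − required = 10.4472% − 11.1623% = -0.72%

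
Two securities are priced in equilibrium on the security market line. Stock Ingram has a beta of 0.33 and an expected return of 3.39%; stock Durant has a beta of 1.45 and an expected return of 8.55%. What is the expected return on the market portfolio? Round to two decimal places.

6.48%

Both satisfy E(R) = R_f + β·MRP, so the slope of the SML is
MRP = (8.55% − 3.39%) / (1.45 − 0.33) = 5.16% / 1.12 = 4.6071%
R_f = E(R_Ingram) − β_Ingram·MRP = 3.39% − 0.33 × 4.6071% = 1.8697%
E(R_m) = R_f + MRP = 1.8697% + 4.6071% = 6.48%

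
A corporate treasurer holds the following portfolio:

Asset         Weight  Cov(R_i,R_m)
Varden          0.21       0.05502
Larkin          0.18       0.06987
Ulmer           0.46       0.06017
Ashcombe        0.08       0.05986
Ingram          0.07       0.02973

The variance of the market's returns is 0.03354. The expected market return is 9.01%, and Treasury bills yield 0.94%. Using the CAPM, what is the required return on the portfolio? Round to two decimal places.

β_Varden = 0.05502 / 0.03354 = 1.6404
β_Larkin = 0.06987 / 0.03354 = 2.0832
β_Ulmer = 0.06017 / 0.03354 = 1.7940
β_Ashcombe = 0.05986 / 0.03354 = 1.7847
β_Ingram = 0.02973 / 0.03354 = 0.8864
β_P = Σ w_i β_i = 0.21×1.6404 + 0.18×2.0832 + 0.46×1.7940 + 0.08×1.7847 + 0.07×0.8864 = 1.7495
MRP = 9.01% − 0.94% = 8.07%
E(R_P) = R_f + β_P × MRP = 0.94% + 1.7495 × 8.07% = 15.06%

15.06%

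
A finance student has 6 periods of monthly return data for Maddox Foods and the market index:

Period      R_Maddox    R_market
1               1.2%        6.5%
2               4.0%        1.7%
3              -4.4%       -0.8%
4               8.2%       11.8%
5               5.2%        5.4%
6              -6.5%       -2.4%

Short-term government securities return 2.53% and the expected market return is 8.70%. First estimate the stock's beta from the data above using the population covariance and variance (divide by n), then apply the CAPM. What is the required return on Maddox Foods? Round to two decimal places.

Mean R_i = (1.2 + 4.0 − 4.4 + 8.2 + 5.2 − 6.5) / 6 = 1.2833%
Mean R_m = (6.5 + 1.7 − 0.8 + 11.8 + 5.4 − 2.4) / 6 = 3.7000%
Σ(R_i − R̄_i)(R_m − R̄_m) = 130.0700  ⇒  Cov = 130.0700 / 6 = 21.6783
Σ(R_m − R̄_m)² = 137.8000  ⇒  Var(R_m) = 137.8000 / 6 = 22.9667
β = Cov / Var(R_m) = 21.6783 / 22.9667 = 0.9439
MRP = 8.70% − 2.53% = 6.17%
E(R) = R_f + β × MRP = 2.53% + 0.9439 × 6.17% = 8.35%

8.35%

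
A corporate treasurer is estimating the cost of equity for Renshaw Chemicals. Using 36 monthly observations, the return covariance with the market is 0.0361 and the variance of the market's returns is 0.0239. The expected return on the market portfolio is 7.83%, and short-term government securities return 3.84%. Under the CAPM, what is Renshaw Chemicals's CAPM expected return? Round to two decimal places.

9.87%

β = Cov(R_i, R_m) / Var(R_m) = 0.0361 / 0.0239 = 1.5105
MRP = 7.83% − 3.84% = 3.99%
E(R) = R_f + β × MRP = 3.84% + 1.5105 × 3.99% = 9.87%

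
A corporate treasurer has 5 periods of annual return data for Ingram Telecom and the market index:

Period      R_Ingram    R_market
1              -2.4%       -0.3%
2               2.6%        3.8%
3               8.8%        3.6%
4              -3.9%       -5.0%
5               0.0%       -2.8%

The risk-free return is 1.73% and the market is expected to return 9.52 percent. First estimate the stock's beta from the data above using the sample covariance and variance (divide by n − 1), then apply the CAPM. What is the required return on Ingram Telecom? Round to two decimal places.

Mean R_i = (-2.4 + 2.6 + 8.8 − 3.9 + 0.0) / 5 = 1.0200%
Mean R_m = (-0.3 + 3.8 + 3.6 − 5.0 − 2.8) / 5 = -0.1400%
Σ(R_i − R̄_i)(R_m − R̄_m) = 62.4940  ⇒  Cov = 62.4940 / 4 = 15.6235
Σ(R_m − R̄_m)² = 60.2320  ⇒  Var(R_m) = 60.2320 / 4 = 15.0580
β = Cov / Var(R_m) = 15.6235 / 15.0580 = 1.0376
MRP = 9.52% − 1.73% = 7.79%
E(R) = R_f + β × MRP = 1.73% + 1.0376 × 7.79% = 9.81%

9.81%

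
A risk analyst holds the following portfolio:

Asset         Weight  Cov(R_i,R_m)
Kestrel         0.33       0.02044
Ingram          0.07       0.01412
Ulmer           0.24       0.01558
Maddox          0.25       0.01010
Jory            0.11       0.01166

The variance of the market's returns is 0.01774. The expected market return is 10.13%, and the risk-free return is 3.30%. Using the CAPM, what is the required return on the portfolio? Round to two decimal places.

9.18%

β_Kestrel = 0.02044 / 0.01774 = 1.1522
β_Ingram = 0.01412 / 0.01774 = 0.7959
β_Ulmer = 0.01558 / 0.01774 = 0.8782
β_Maddox = 0.01010 / 0.01774 = 0.5693
β_Jory = 0.01166 / 0.01774 = 0.6573
β_P = Σ w_i β_i = 0.33×1.1522 + 0.07×0.7959 + 0.24×0.8782 + 0.25×0.5693 + 0.11×0.6573 = 0.8613
MRP = 10.13% − 3.30% = 6.83%
E(R_P) = R_f + β_P × MRP = 3.30% + 0.8613 × 6.83% = 9.18%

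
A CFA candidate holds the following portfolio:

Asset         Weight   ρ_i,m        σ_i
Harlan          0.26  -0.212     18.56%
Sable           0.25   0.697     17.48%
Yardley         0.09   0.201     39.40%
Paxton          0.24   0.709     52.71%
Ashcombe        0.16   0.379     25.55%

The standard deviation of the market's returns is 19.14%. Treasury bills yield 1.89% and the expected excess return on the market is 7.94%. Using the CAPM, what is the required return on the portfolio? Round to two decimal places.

β_Harlan = -0.212 × 18.56% / 19.14% = -0.2056
β_Sable = 0.697 × 17.48% / 19.14% = 0.6365
β_Yardley = 0.201 × 39.40% / 19.14% = 0.4138
β_Paxton = 0.709 × 52.71% / 19.14% = 1.9525
β_Ashcombe = 0.379 × 25.55% / 19.14% = 0.5059
β_P = Σ w_i β_i = 0.26×-0.2056 + 0.25×0.6365 + 0.09×0.4138 + 0.24×1.9525 + 0.16×0.5059 = 0.6925
E(R_P) = R_f + β_P × MRP = 1.89% + 0.6925 × 7.94% = 7.39%

7.39%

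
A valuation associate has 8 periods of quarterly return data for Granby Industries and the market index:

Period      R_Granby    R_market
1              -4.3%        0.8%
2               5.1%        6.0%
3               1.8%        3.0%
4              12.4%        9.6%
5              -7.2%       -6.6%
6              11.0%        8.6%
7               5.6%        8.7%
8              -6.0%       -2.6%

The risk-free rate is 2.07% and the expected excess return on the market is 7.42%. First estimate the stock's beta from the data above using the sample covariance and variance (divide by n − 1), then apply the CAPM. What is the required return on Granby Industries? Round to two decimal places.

11.06%

Mean R_i = (-4.3 + 5.1 + 1.8 + 12.4 − 7.2 + 11.0 + 5.6 − 6.0) / 8 = 2.3000%
Mean R_m = (0.8 + 6.0 + 3.0 + 9.6 − 6.6 + 8.6 + 8.7 − 2.6) / 8 = 3.4375%
Σ(R_i − R̄_i)(R_m − R̄_m) = 294.7900  ⇒  Cov = 294.7900 / 7 = 42.1129
Σ(R_m − R̄_m)² = 243.2388  ⇒  Var(R_m) = 243.2388 / 7 = 34.7484
β = Cov / Var(R_m) = 42.1129 / 34.7484 = 1.2119
E(R) = R_f + β × MRP = 2.07% + 1.2119 × 7.42% = 11.06%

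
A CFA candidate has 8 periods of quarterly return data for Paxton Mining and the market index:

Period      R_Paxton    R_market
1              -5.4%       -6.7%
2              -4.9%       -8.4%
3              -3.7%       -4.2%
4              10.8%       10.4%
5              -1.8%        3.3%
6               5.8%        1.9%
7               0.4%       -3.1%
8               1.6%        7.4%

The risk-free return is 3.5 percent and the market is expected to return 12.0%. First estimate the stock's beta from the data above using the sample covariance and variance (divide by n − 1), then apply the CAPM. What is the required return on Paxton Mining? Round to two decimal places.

Mean R_i = (-5.4 − 4.9 − 3.7 + 10.8 − 1.8 + 5.8 + 0.4 + 1.6) / 8 = 0.3500%
Mean R_m = (-6.7 − 8.4 − 4.2 + 10.4 + 3.3 + 1.9 − 3.1 + 7.4) / 8 = 0.0750%
Σ(R_i − R̄_i)(R_m − R̄_m) = 220.6700  ⇒  Cov = 220.6700 / 7 = 31.5243
Σ(R_m − R̄_m)² = 320.0750  ⇒  Var(R_m) = 320.0750 / 7 = 45.7250
β = Cov / Var(R_m) = 31.5243 / 45.7250 = 0.6894
MRP = 12.0% − 3.5% = 8.50%
E(R) = R_f + β × MRP = 3.5% + 0.6894 × 8.5% = 9.36%

9.36%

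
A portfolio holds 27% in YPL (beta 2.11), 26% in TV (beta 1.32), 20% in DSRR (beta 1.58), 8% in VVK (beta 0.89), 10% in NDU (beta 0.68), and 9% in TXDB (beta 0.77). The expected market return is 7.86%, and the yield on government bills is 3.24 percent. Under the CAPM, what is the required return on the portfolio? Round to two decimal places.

β_P = Σ w_i β_i = 0.27×2.11 + 0.26×1.32 + 0.20×1.58 + 0.08×0.89 + 0.10×0.68 + 0.09×0.77 = 1.4374
MRP = 7.86% − 3.24% = 4.62%
E(R_P) = R_f + β_P × MRP = 3.24% + 1.4374 × 4.62% = 9.88%

9.88%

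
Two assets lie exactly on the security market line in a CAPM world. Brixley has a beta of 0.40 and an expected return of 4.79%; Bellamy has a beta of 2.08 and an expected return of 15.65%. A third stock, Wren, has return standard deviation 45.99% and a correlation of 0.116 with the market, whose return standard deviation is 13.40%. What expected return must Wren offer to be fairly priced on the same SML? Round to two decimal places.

MRP = (15.65% − 4.79%) / (2.08 − 0.40) = 6.4643%
R_f = 4.79% − 0.40 × 6.4643% = 2.2043%
β_Wren = ρ·σ_i/σ_m = 0.116 × 45.99 / 13.40 = 0.3981
E(R_Wren) = R_f + β × MRP = 2.2043% + 0.3981 × 6.4643% = 4.78%

4.78%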